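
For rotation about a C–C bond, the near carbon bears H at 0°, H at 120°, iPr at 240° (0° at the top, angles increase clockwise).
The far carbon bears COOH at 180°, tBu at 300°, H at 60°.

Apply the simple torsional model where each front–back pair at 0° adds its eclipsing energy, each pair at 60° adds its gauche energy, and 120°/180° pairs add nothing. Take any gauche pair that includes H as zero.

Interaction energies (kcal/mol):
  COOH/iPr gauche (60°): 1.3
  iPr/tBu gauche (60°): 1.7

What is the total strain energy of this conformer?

This conformer is staggered. iPr at 240° is gauche with COOH at 180° (1.3); iPr at 240° is gauche with tBu at 300° (1.7). Total 3.0 kcal/mol.

3.0 kcal/mol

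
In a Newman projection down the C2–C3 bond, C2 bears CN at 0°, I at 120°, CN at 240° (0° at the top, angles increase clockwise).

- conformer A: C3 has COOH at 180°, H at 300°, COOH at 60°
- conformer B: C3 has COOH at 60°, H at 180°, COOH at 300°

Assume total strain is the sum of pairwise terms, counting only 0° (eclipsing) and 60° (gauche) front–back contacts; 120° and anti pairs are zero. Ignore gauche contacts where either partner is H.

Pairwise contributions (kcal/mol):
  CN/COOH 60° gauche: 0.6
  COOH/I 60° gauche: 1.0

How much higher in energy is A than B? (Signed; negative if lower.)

+0.4 kcal/mol

A (staggered): CN–COOH gauche, I–COOH gauche, I–COOH gauche, CN–COOH gauche; 0.6 + 1.0 + 1.0 + 0.6 = 3.2 kcal/mol.
B (staggered): CN–COOH gauche, CN–COOH gauche, I–COOH gauche, CN–COOH gauche; 0.6 + 0.6 + 1.0 + 0.6 = 2.8 kcal/mol.
E(A) − E(B) = 3.2 − 2.8 = +0.4 kcal/mol.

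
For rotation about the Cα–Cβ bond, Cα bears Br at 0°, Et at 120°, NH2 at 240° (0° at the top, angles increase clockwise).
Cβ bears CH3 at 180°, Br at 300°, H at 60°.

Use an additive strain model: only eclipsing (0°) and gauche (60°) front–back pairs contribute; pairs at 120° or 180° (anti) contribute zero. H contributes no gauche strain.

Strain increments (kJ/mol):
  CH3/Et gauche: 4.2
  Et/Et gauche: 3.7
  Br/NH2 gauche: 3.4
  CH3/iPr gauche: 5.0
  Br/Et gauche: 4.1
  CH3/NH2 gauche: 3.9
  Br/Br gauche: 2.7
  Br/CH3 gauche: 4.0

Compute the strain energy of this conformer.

14.2 kJ/mol

This conformer (staggered): Br(0°)/Br(300°) gauche 2.7; Et(120°)/CH3(180°) gauche 4.2; NH2(240°)/CH3(180°) gauche 3.9; NH2(240°)/Br(300°) gauche 3.4 → 14.2 kJ/mol.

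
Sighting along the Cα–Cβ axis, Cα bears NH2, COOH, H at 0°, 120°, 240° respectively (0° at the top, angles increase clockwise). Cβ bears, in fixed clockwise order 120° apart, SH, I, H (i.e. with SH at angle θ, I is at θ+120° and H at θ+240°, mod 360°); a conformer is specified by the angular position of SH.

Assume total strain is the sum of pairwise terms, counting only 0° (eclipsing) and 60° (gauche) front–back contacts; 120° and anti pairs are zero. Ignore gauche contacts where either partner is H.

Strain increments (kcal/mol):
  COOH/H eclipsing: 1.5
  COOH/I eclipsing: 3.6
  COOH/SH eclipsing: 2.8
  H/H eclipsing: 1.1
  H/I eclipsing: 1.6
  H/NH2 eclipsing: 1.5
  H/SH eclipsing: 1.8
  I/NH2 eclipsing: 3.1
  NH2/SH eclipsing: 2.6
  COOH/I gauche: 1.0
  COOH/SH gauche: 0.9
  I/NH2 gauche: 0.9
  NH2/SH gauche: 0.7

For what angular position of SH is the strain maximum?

0°

SH at 0° (eclipsed): NH2(0°)/SH(0°) eclipsed 2.6; COOH(120°)/I(120°) eclipsed 3.6; H(240°)/H(240°) eclipsed 1.1 → 7.3 kcal/mol.
SH at 60° (staggered): NH2(0°)/SH(60°) gauche 0.7; COOH(120°)/SH(60°) gauche 0.9; COOH(120°)/I(180°) gauche 1.0 → 2.6 kcal/mol.
SH at 120° (eclipsed): NH2(0°)/H(0°) eclipsed 1.5; COOH(120°)/SH(120°) eclipsed 2.8; H(240°)/I(240°) eclipsed 1.6 → 5.9 kcal/mol.
SH at 180° (staggered): NH2(0°)/I(300°) gauche 0.9; COOH(120°)/SH(180°) gauche 0.9 → 1.8 kcal/mol.
SH at 240° (eclipsed): NH2(0°)/I(0°) eclipsed 3.1; COOH(120°)/H(120°) eclipsed 1.5; H(240°)/SH(240°) eclipsed 1.8 → 6.4 kcal/mol.
SH at 300° (staggered): NH2(0°)/SH(300°) gauche 0.7; NH2(0°)/I(60°) gauche 0.9; COOH(120°)/I(60°) gauche 1.0 → 2.6 kcal/mol.
The maximum (7.3 kcal/mol) occurs with SH at 0°.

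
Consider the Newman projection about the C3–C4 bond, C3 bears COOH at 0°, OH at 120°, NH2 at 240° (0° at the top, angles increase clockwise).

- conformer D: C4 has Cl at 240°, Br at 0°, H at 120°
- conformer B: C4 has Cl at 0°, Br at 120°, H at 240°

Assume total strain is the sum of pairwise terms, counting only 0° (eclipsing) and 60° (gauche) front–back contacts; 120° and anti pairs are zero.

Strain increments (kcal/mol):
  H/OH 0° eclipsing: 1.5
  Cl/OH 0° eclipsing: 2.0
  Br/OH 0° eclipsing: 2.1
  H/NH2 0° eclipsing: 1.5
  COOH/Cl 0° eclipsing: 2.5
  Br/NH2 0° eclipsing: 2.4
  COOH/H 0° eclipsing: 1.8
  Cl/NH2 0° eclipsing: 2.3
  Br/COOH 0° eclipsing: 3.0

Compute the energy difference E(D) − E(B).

D (eclipsed): COOH(0°)/Br(0°) eclipsed 3.0; OH(120°)/H(120°) eclipsed 1.5; NH2(240°)/Cl(240°) eclipsed 2.3 → 6.8 kcal/mol.
B (eclipsed): COOH(0°)/Cl(0°) eclipsed 2.5; OH(120°)/Br(120°) eclipsed 2.1; NH2(240°)/H(240°) eclipsed 1.5 → 6.1 kcal/mol.
E(D) − E(B) = 6.8 − 6.1 = +0.7 kcal/mol.

+0.7 kcal/mol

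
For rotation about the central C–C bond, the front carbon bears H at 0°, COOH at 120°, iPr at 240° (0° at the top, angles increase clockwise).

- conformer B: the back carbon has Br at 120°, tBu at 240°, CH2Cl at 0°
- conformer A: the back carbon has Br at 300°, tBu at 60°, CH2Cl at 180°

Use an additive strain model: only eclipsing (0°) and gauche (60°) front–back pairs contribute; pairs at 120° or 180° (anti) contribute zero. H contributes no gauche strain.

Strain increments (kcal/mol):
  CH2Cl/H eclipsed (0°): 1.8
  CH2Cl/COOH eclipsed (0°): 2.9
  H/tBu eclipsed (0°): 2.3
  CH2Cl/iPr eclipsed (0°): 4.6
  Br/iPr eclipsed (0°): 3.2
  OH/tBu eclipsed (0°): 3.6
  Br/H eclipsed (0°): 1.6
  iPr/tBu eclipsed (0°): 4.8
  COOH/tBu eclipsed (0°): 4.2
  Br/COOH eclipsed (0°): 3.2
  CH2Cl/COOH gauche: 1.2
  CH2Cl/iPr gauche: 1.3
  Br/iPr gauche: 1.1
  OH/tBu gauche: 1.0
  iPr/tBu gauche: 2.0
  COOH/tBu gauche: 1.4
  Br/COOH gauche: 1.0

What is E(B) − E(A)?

+4.8 kcal/mol

B (eclipsed): H(0°)/CH2Cl(0°) eclipsed 1.8; COOH(120°)/Br(120°) eclipsed 3.2; iPr(240°)/tBu(240°) eclipsed 4.8 → 9.8 kcal/mol.
A (staggered): COOH(120°)/tBu(60°) gauche 1.4; COOH(120°)/CH2Cl(180°) gauche 1.2; iPr(240°)/Br(300°) gauche 1.1; iPr(240°)/CH2Cl(180°) gauche 1.3 → 5.0 kcal/mol.
E(B) − E(A) = 9.8 − 5.0 = +4.8 kcal/mol.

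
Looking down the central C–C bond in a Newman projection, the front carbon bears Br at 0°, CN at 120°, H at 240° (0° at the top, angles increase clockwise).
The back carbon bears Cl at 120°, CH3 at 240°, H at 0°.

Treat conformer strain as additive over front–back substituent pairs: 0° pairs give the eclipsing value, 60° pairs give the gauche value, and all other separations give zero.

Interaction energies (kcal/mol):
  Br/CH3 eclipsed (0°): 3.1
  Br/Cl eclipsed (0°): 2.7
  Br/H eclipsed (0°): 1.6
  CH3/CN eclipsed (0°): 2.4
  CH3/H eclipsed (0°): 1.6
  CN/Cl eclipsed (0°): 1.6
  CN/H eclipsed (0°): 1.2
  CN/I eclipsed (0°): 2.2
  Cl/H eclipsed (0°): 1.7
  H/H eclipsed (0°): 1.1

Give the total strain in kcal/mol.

This conformer (eclipsed): Br(0°)/H(0°) eclipsed 1.6; CN(120°)/Cl(120°) eclipsed 1.6; H(240°)/CH3(240°) eclipsed 1.6 → 4.8 kcal/mol.

4.8 kcal/mol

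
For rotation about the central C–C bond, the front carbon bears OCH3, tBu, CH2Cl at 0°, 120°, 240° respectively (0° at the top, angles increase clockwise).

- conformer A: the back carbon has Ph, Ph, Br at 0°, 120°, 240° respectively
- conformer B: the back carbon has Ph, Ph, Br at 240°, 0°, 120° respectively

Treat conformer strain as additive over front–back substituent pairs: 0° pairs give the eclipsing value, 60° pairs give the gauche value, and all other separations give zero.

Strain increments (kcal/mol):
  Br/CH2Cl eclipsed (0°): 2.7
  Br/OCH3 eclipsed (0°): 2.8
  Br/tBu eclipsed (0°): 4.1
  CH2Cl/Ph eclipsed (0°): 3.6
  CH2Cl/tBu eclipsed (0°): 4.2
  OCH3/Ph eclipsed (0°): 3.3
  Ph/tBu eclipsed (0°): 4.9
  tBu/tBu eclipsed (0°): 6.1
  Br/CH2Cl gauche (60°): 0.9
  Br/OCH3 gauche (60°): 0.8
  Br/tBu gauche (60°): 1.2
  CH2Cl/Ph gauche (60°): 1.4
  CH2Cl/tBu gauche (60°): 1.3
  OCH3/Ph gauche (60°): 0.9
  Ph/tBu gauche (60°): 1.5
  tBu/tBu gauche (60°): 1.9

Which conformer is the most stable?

A

A (eclipsed): OCH3(0°)/Ph(0°) eclipsed 3.3; tBu(120°)/Ph(120°) eclipsed 4.9; CH2Cl(240°)/Br(240°) eclipsed 2.7 → 10.9 kcal/mol.
B (eclipsed): OCH3(0°)/Ph(0°) eclipsed 3.3; tBu(120°)/Br(120°) eclipsed 4.1; CH2Cl(240°)/Ph(240°) eclipsed 3.6 → 11.0 kcal/mol.
A has the lowest total (10.9 kcal/mol).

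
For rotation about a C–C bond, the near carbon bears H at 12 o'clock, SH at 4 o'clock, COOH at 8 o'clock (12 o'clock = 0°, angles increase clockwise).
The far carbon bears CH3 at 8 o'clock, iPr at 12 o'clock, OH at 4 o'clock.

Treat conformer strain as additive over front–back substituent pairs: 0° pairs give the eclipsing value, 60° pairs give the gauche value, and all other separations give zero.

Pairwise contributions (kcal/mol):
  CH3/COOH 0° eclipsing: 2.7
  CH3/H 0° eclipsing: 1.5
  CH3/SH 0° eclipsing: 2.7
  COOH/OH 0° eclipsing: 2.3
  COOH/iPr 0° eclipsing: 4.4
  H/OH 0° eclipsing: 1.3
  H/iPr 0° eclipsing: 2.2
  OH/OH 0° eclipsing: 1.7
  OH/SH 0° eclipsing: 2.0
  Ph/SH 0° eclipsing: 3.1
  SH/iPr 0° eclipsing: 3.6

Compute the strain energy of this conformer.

6.9 kcal/mol

This conformer (eclipsed): H(0°)/iPr(0°) eclipsed 2.2; SH(120°)/OH(120°) eclipsed 2.0; COOH(240°)/CH3(240°) eclipsed 2.7 → 6.9 kcal/mol.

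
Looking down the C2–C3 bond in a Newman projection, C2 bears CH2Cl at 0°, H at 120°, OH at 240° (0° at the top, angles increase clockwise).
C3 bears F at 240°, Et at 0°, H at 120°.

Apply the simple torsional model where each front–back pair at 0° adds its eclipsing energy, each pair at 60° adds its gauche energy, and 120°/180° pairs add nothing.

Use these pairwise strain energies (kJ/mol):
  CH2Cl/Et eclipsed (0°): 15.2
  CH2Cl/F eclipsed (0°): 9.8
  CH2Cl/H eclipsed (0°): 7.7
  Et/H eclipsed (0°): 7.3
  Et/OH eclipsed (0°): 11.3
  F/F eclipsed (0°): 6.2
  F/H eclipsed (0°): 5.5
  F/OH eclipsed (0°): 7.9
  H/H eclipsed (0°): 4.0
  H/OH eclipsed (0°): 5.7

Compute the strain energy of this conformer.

This conformer (eclipsed): CH2Cl–Et eclipsed, H–H eclipsed, OH–F eclipsed; 15.2 + 4.0 + 7.9 = 27.1 kJ/mol.

27.1 kJ/mol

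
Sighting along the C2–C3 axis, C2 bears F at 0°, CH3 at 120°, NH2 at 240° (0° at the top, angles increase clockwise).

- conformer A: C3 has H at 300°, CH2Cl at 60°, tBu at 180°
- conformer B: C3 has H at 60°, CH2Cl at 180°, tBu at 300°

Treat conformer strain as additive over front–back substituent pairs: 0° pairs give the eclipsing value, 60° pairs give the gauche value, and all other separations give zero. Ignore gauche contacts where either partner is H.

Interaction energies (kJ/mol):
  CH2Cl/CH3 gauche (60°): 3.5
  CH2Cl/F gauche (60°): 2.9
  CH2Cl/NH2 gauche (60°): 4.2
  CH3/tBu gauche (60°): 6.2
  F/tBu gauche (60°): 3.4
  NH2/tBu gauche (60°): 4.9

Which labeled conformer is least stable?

A (staggered): F–CH2Cl gauche, CH3–CH2Cl gauche, CH3–tBu gauche, NH2–tBu gauche; 2.9 + 3.5 + 6.2 + 4.9 = 17.5 kJ/mol.
B (staggered): F–tBu gauche, CH3–CH2Cl gauche, NH2–CH2Cl gauche, NH2–tBu gauche; 3.4 + 3.5 + 4.2 + 4.9 = 16.0 kJ/mol.
A has the highest total (17.5 kJ/mol).

A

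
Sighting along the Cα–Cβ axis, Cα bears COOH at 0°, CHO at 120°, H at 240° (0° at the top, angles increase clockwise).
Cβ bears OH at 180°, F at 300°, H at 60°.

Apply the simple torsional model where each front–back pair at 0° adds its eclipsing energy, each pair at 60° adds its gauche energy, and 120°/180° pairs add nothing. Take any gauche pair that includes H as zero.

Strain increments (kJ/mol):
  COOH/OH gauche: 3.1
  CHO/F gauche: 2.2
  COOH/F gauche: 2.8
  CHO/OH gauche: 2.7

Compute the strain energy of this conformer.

This conformer is staggered. COOH at 0° is gauche with F at 300° (2.8); CHO at 120° is gauche with OH at 180° (2.7). Total 5.5 kJ/mol.

5.5 kJ/mol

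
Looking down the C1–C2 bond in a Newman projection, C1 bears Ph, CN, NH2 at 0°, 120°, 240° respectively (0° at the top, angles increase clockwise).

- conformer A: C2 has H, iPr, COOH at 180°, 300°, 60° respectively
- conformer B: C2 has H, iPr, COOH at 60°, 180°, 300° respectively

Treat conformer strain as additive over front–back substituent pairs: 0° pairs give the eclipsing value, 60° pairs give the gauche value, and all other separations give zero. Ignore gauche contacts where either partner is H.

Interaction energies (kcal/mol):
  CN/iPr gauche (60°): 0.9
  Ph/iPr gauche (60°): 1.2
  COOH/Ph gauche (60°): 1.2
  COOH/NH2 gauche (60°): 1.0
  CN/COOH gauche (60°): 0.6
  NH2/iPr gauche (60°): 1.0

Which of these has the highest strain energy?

B

A (staggered): Ph–iPr gauche, Ph–COOH gauche, CN–COOH gauche, NH2–iPr gauche; 1.2 + 1.2 + 0.6 + 1.0 = 4.0 kcal/mol.
B (staggered): Ph–COOH gauche, CN–iPr gauche, NH2–iPr gauche, NH2–COOH gauche; 1.2 + 0.9 + 1.0 + 1.0 = 4.1 kcal/mol.
B has the highest total (4.1 kcal/mol).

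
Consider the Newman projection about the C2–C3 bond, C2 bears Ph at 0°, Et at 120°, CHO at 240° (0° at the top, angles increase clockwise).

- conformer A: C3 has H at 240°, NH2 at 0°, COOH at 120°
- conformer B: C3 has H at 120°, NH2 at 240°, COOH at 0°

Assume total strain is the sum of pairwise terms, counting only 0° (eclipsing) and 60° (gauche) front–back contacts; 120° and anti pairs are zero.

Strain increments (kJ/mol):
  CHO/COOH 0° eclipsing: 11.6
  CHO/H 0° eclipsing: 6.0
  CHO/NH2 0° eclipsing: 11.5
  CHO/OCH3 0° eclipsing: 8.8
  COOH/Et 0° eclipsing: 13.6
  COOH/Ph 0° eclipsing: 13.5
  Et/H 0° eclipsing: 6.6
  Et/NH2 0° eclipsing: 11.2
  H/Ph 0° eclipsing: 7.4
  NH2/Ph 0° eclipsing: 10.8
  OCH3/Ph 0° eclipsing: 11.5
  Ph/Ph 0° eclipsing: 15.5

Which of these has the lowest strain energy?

A (eclipsed): Ph–NH2 eclipsed, Et–COOH eclipsed, CHO–H eclipsed; 10.8 + 13.6 + 6.0 = 30.4 kJ/mol.
B (eclipsed): Ph–COOH eclipsed, Et–H eclipsed, CHO–NH2 eclipsed; 13.5 + 6.6 + 11.5 = 31.6 kJ/mol.
A has the lowest total (30.4 kJ/mol).

A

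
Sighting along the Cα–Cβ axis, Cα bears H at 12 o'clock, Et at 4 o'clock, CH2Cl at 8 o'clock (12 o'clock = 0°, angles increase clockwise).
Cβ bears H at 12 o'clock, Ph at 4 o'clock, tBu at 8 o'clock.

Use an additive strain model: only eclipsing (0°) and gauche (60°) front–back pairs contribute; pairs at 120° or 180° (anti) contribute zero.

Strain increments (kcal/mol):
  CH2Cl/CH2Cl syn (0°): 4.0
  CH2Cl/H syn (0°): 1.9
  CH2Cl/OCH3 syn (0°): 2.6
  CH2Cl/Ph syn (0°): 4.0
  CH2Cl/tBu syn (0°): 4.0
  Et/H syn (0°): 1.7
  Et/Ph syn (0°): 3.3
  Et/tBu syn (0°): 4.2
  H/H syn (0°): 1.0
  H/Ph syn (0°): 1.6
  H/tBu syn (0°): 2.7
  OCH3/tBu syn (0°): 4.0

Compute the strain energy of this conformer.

This conformer (eclipsed): H(0°)/H(0°) eclipsed 1.0; Et(120°)/Ph(120°) eclipsed 3.3; CH2Cl(240°)/tBu(240°) eclipsed 4.0 → 8.3 kcal/mol.

8.3 kcal/mol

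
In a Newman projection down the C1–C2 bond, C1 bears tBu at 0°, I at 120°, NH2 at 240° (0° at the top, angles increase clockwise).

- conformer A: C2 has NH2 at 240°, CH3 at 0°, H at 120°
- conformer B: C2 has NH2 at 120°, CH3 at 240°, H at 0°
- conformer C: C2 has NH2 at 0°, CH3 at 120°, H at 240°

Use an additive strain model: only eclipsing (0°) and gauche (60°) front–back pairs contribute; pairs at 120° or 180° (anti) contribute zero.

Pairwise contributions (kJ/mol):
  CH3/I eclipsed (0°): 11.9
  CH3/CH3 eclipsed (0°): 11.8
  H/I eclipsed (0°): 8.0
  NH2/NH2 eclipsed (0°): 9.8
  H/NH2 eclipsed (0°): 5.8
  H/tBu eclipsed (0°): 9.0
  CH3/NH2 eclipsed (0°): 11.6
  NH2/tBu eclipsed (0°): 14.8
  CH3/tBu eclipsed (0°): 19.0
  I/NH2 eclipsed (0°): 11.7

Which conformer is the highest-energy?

A is eclipsed. tBu at 0° is eclipsed with CH3 at 0° (19.0); I at 120° is eclipsed with H at 120° (8.0); NH2 at 240° is eclipsed with NH2 at 240° (9.8). Total 36.8 kJ/mol.
B is eclipsed. tBu at 0° is eclipsed with H at 0° (9.0); I at 120° is eclipsed with NH2 at 120° (11.7); NH2 at 240° is eclipsed with CH3 at 240° (11.6). Total 32.3 kJ/mol.
C is eclipsed. tBu at 0° is eclipsed with NH2 at 0° (14.8); I at 120° is eclipsed with CH3 at 120° (11.9); NH2 at 240° is eclipsed with H at 240° (5.8). Total 32.5 kJ/mol.
A has the highest total (36.8 kJ/mol).

A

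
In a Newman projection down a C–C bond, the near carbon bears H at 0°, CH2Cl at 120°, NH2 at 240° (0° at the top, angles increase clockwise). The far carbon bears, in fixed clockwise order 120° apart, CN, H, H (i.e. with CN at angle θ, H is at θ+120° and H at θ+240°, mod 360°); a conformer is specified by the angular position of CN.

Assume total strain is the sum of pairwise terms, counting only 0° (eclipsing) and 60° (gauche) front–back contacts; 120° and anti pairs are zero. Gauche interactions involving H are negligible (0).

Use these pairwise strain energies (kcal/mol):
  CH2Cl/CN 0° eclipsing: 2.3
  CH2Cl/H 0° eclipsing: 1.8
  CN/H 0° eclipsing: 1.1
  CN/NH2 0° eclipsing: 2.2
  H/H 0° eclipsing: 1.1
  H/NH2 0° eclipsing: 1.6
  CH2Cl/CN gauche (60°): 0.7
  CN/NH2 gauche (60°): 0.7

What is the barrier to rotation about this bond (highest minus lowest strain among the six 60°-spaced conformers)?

4.4 kcal/mol

CN at 0° (eclipsed): H(0°)/CN(0°) eclipsed 1.1; CH2Cl(120°)/H(120°) eclipsed 1.8; NH2(240°)/H(240°) eclipsed 1.6 → 4.5 kcal/mol.
CN at 60° (staggered): CH2Cl(120°)/CN(60°) gauche 0.7 → 0.7 kcal/mol.
CN at 120° (eclipsed): H(0°)/H(0°) eclipsed 1.1; CH2Cl(120°)/CN(120°) eclipsed 2.3; NH2(240°)/H(240°) eclipsed 1.6 → 5.0 kcal/mol.
CN at 180° (staggered): CH2Cl(120°)/CN(180°) gauche 0.7; NH2(240°)/CN(180°) gauche 0.7 → 1.4 kcal/mol.
CN at 240° (eclipsed): H(0°)/H(0°) eclipsed 1.1; CH2Cl(120°)/H(120°) eclipsed 1.8; NH2(240°)/CN(240°) eclipsed 2.2 → 5.1 kcal/mol.
CN at 300° (staggered): NH2(240°)/CN(300°) gauche 0.7 → 0.7 kcal/mol.
Max at 240° (5.1 kcal/mol), min at 60° (0.7 kcal/mol); barrier = 4.4 kcal/mol.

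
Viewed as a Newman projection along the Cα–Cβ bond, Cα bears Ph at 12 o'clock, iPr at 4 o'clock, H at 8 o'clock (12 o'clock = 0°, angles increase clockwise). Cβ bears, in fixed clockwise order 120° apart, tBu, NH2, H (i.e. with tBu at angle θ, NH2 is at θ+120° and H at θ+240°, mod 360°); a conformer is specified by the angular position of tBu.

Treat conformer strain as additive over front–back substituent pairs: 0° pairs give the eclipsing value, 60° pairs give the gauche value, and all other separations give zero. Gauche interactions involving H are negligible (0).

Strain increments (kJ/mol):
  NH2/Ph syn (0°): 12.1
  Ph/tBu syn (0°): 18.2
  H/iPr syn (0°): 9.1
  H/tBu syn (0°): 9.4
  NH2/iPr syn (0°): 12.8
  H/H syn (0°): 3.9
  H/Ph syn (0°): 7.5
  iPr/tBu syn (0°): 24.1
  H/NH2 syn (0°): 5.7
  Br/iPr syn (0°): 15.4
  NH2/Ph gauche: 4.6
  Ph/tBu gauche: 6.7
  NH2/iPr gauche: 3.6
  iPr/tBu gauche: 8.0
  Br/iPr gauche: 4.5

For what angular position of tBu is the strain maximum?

tBu at 0° (eclipsed): Ph–tBu eclipsed, iPr–NH2 eclipsed, H–H eclipsed; 18.2 + 12.8 + 3.9 = 34.9 kJ/mol.
tBu at 60° (staggered): Ph–tBu gauche, iPr–tBu gauche, iPr–NH2 gauche; 6.7 + 8.0 + 3.6 = 18.3 kJ/mol.
tBu at 120° (eclipsed): Ph–H eclipsed, iPr–tBu eclipsed, H–NH2 eclipsed; 7.5 + 24.1 + 5.7 = 37.3 kJ/mol.
tBu at 180° (staggered): Ph–NH2 gauche, iPr–tBu gauche; 4.6 + 8.0 = 12.6 kJ/mol.
tBu at 240° (eclipsed): Ph–NH2 eclipsed, iPr–H eclipsed, H–tBu eclipsed; 12.1 + 9.1 + 9.4 = 30.6 kJ/mol.
tBu at 300° (staggered): Ph–tBu gauche, Ph–NH2 gauche, iPr–NH2 gauche; 6.7 + 4.6 + 3.6 = 14.9 kJ/mol.
The maximum (37.3 kJ/mol) occurs with tBu at 120°.

120°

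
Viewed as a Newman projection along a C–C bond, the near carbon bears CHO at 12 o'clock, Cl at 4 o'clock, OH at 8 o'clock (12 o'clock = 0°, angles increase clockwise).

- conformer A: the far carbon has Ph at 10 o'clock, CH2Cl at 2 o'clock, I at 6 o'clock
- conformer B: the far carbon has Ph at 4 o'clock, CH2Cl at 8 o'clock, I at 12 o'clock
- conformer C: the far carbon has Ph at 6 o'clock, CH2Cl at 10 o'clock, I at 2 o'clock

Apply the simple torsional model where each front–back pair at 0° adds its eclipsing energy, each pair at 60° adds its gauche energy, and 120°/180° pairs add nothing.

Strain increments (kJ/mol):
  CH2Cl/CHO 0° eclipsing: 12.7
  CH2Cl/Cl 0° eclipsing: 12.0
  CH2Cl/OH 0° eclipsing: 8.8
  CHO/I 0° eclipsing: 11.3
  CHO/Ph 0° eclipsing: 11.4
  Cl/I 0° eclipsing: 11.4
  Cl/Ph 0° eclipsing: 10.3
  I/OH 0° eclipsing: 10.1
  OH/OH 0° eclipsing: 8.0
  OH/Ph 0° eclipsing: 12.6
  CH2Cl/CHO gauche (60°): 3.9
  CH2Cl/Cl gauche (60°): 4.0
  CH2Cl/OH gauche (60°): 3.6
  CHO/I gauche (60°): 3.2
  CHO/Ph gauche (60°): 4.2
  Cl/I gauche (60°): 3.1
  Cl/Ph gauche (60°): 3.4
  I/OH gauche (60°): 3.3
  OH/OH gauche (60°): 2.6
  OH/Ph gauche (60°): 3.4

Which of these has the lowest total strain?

C

A (staggered): CHO–Ph gauche, CHO–CH2Cl gauche, Cl–CH2Cl gauche, Cl–I gauche, OH–Ph gauche, OH–I gauche; 4.2 + 3.9 + 4.0 + 3.1 + 3.4 + 3.3 = 21.9 kJ/mol.
B (eclipsed): CHO–I eclipsed, Cl–Ph eclipsed, OH–CH2Cl eclipsed; 11.3 + 10.3 + 8.8 = 30.4 kJ/mol.
C (staggered): CHO–CH2Cl gauche, CHO–I gauche, Cl–Ph gauche, Cl–I gauche, OH–Ph gauche, OH–CH2Cl gauche; 3.9 + 3.2 + 3.4 + 3.1 + 3.4 + 3.6 = 20.6 kJ/mol.
C has the lowest total (20.6 kJ/mol).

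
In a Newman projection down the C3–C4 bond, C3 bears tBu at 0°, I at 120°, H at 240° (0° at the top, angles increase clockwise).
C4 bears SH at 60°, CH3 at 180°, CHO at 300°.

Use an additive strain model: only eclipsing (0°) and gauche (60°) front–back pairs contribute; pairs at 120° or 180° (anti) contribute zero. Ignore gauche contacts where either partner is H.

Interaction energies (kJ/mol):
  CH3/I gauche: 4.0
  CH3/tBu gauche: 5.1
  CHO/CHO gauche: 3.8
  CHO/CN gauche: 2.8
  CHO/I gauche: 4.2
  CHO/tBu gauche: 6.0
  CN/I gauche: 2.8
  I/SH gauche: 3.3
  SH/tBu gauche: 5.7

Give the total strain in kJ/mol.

19.0 kJ/mol

This conformer (staggered): tBu(0°)/SH(60°) gauche 5.7; tBu(0°)/CHO(300°) gauche 6.0; I(120°)/SH(60°) gauche 3.3; I(120°)/CH3(180°) gauche 4.0 → 19.0 kJ/mol.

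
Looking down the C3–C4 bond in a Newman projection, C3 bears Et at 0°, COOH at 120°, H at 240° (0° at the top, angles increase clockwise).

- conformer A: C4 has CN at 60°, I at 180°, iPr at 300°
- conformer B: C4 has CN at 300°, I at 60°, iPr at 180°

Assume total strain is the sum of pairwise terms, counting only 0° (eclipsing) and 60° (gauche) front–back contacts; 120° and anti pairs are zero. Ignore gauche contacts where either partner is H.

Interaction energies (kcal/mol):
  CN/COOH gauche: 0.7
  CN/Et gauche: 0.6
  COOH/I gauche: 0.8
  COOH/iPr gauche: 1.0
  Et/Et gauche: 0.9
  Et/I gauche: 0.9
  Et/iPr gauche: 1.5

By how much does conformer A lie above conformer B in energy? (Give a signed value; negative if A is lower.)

+0.3 kcal/mol

A (staggered): Et–CN gauche, Et–iPr gauche, COOH–CN gauche, COOH–I gauche; 0.6 + 1.5 + 0.7 + 0.8 = 3.6 kcal/mol.
B (staggered): Et–CN gauche, Et–I gauche, COOH–I gauche, COOH–iPr gauche; 0.6 + 0.9 + 0.8 + 1.0 = 3.3 kcal/mol.
E(A) − E(B) = 3.6 − 3.3 = +0.3 kcal/mol.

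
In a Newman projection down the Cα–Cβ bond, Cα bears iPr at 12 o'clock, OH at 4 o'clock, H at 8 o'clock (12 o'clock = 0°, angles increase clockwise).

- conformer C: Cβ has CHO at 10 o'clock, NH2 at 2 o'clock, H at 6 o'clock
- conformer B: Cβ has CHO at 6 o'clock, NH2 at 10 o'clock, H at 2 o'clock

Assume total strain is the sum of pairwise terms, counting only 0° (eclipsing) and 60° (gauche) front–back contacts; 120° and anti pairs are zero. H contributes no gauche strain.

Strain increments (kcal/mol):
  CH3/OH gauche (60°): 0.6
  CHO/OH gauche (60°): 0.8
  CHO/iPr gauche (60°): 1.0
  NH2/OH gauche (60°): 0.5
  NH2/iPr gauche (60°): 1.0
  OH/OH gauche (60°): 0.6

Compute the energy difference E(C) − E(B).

+0.7 kcal/mol

C (staggered): iPr(0°)/CHO(300°) gauche 1.0; iPr(0°)/NH2(60°) gauche 1.0; OH(120°)/NH2(60°) gauche 0.5 → 2.5 kcal/mol.
B (staggered): iPr(0°)/NH2(300°) gauche 1.0; OH(120°)/CHO(180°) gauche 0.8 → 1.8 kcal/mol.
E(C) − E(B) = 2.5 − 1.8 = +0.7 kcal/mol.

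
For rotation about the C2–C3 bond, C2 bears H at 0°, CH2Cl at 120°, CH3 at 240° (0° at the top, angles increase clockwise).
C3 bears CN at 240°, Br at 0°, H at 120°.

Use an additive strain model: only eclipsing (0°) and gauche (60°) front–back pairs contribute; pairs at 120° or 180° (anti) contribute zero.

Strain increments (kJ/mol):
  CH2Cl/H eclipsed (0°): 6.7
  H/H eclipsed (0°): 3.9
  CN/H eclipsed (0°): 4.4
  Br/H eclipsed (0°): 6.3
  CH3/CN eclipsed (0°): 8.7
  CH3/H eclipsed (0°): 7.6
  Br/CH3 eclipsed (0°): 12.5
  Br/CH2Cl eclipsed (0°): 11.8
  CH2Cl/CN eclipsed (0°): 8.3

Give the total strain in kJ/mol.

21.7 kJ/mol

This conformer (eclipsed): H–Br eclipsed, CH2Cl–H eclipsed, CH3–CN eclipsed; 6.3 + 6.7 + 8.7 = 21.7 kJ/mol.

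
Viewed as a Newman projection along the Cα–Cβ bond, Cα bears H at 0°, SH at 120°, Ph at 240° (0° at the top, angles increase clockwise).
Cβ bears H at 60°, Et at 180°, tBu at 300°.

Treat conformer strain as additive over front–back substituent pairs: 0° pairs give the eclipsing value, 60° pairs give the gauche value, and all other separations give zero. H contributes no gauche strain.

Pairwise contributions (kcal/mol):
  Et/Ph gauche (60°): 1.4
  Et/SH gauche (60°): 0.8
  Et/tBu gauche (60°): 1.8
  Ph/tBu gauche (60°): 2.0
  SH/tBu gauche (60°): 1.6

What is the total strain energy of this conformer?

This conformer (staggered): SH(120°)/Et(180°) gauche 0.8; Ph(240°)/Et(180°) gauche 1.4; Ph(240°)/tBu(300°) gauche 2.0 → 4.2 kcal/mol.

4.2 kcal/mol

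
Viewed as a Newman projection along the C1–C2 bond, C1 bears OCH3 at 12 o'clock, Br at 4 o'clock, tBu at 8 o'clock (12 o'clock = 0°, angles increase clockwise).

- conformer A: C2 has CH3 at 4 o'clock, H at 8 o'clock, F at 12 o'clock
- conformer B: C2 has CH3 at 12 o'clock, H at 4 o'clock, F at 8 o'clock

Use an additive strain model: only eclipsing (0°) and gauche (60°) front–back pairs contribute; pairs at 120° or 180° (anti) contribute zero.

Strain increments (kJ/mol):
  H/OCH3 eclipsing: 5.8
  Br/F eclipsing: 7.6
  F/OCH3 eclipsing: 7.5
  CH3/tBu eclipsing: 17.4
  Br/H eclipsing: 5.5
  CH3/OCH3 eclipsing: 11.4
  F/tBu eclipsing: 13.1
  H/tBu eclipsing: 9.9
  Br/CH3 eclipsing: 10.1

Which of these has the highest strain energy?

B

A (eclipsed): OCH3(0°)/F(0°) eclipsed 7.5; Br(120°)/CH3(120°) eclipsed 10.1; tBu(240°)/H(240°) eclipsed 9.9 → 27.5 kJ/mol.
B (eclipsed): OCH3(0°)/CH3(0°) eclipsed 11.4; Br(120°)/H(120°) eclipsed 5.5; tBu(240°)/F(240°) eclipsed 13.1 → 30.0 kJ/mol.
B has the highest total (30.0 kJ/mol).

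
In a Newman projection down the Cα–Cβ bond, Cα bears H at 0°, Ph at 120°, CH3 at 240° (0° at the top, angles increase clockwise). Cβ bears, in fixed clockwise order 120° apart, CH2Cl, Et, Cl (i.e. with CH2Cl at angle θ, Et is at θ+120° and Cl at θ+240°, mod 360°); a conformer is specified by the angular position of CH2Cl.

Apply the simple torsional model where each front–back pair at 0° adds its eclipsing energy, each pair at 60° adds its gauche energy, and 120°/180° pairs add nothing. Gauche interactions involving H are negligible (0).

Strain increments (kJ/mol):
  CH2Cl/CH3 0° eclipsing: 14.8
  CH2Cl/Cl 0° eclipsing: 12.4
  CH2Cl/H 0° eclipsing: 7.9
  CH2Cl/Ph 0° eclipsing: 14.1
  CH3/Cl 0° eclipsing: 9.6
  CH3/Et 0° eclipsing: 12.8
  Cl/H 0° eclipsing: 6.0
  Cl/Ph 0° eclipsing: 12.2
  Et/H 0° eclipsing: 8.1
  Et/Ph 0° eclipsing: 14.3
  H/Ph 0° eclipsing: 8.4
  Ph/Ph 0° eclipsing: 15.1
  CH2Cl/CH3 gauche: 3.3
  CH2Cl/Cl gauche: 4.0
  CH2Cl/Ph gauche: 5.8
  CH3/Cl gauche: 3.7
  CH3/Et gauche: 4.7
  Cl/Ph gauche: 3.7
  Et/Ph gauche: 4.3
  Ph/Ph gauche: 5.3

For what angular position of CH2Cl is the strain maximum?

240°

CH2Cl at 0° (eclipsed): H(0°)/CH2Cl(0°) eclipsed 7.9; Ph(120°)/Et(120°) eclipsed 14.3; CH3(240°)/Cl(240°) eclipsed 9.6 → 31.8 kJ/mol.
CH2Cl at 60° (staggered): Ph(120°)/CH2Cl(60°) gauche 5.8; Ph(120°)/Et(180°) gauche 4.3; CH3(240°)/Et(180°) gauche 4.7; CH3(240°)/Cl(300°) gauche 3.7 → 18.5 kJ/mol.
CH2Cl at 120° (eclipsed): H(0°)/Cl(0°) eclipsed 6.0; Ph(120°)/CH2Cl(120°) eclipsed 14.1; CH3(240°)/Et(240°) eclipsed 12.8 → 32.9 kJ/mol.
CH2Cl at 180° (staggered): Ph(120°)/CH2Cl(180°) gauche 5.8; Ph(120°)/Cl(60°) gauche 3.7; CH3(240°)/CH2Cl(180°) gauche 3.3; CH3(240°)/Et(300°) gauche 4.7 → 17.5 kJ/mol.
CH2Cl at 240° (eclipsed): H(0°)/Et(0°) eclipsed 8.1; Ph(120°)/Cl(120°) eclipsed 12.2; CH3(240°)/CH2Cl(240°) eclipsed 14.8 → 35.1 kJ/mol.
CH2Cl at 300° (staggered): Ph(120°)/Et(60°) gauche 4.3; Ph(120°)/Cl(180°) gauche 3.7; CH3(240°)/CH2Cl(300°) gauche 3.3; CH3(240°)/Cl(180°) gauche 3.7 → 15.0 kJ/mol.
The maximum (35.1 kJ/mol) occurs with CH2Cl at 240°.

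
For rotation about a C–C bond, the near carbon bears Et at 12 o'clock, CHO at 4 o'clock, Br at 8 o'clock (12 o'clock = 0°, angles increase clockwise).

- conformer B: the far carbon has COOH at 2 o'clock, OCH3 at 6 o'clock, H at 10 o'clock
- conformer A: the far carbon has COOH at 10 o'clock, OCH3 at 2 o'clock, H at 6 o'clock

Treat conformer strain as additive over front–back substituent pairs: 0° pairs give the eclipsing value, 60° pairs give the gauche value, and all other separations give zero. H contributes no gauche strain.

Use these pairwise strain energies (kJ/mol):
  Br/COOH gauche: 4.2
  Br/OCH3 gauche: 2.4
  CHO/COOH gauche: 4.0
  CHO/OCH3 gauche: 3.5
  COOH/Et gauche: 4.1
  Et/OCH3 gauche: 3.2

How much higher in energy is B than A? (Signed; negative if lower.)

B (staggered): Et–COOH gauche, CHO–COOH gauche, CHO–OCH3 gauche, Br–OCH3 gauche; 4.1 + 4.0 + 3.5 + 2.4 = 14.0 kJ/mol.
A (staggered): Et–COOH gauche, Et–OCH3 gauche, CHO–OCH3 gauche, Br–COOH gauche; 4.1 + 3.2 + 3.5 + 4.2 = 15.0 kJ/mol.
E(B) − E(A) = 14.0 − 15.0 = -1.0 kJ/mol.

-1.0 kJ/mol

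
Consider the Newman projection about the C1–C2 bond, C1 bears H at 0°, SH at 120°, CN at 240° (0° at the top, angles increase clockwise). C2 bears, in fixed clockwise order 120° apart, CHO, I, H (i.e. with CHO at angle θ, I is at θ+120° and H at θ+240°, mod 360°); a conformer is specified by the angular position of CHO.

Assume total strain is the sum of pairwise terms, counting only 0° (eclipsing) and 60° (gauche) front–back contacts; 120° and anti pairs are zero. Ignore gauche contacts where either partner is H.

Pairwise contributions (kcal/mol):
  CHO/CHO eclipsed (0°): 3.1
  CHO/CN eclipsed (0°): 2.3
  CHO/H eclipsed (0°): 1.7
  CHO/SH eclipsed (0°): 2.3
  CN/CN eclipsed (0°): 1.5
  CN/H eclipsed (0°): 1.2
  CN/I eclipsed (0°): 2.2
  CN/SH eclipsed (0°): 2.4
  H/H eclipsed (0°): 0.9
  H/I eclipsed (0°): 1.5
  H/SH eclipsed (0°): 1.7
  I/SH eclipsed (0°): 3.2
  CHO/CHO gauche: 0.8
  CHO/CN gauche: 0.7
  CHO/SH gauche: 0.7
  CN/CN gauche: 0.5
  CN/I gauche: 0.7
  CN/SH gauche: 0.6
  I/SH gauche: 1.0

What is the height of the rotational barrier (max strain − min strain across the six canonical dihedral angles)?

4.4 kcal/mol

CHO at 0° (eclipsed): H–CHO eclipsed, SH–I eclipsed, CN–H eclipsed; 1.7 + 3.2 + 1.2 = 6.1 kcal/mol.
CHO at 60° (staggered): SH–CHO gauche, SH–I gauche, CN–I gauche; 0.7 + 1.0 + 0.7 = 2.4 kcal/mol.
CHO at 120° (eclipsed): H–H eclipsed, SH–CHO eclipsed, CN–I eclipsed; 0.9 + 2.3 + 2.2 = 5.4 kcal/mol.
CHO at 180° (staggered): SH–CHO gauche, CN–CHO gauche, CN–I gauche; 0.7 + 0.7 + 0.7 = 2.1 kcal/mol.
CHO at 240° (eclipsed): H–I eclipsed, SH–H eclipsed, CN–CHO eclipsed; 1.5 + 1.7 + 2.3 = 5.5 kcal/mol.
CHO at 300° (staggered): SH–I gauche, CN–CHO gauche; 1.0 + 0.7 = 1.7 kcal/mol.
Max at 0° (6.1 kcal/mol), min at 300° (1.7 kcal/mol); barrier = 4.4 kcal/mol.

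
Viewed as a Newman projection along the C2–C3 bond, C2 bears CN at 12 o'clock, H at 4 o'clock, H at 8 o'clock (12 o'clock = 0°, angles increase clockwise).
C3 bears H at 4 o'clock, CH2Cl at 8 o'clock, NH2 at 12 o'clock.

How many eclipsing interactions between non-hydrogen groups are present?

Non-H eclipsing pairs: CN(0°)/NH2(0°) — 1 interaction.

1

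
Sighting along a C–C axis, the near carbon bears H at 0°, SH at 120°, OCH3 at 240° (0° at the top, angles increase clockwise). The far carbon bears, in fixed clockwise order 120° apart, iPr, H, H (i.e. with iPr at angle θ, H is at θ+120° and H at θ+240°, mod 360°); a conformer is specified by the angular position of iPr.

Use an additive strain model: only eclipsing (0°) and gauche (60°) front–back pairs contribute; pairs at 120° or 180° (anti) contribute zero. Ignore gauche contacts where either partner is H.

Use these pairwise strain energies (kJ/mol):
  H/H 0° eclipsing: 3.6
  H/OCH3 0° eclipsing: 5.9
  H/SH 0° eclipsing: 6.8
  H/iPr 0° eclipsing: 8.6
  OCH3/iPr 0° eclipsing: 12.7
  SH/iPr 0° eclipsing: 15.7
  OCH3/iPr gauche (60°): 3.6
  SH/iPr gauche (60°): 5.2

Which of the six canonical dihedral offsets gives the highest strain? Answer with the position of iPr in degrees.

120°

iPr at 0° is eclipsed. H at 0° is eclipsed with iPr at 0° (8.6); SH at 120° is eclipsed with H at 120° (6.8); OCH3 at 240° is eclipsed with H at 240° (5.9). Total 21.3 kJ/mol.
iPr at 60° is staggered. SH at 120° is gauche with iPr at 60° (5.2). Total 5.2 kJ/mol.
iPr at 120° is eclipsed. H at 0° is eclipsed with H at 0° (3.6); SH at 120° is eclipsed with iPr at 120° (15.7); OCH3 at 240° is eclipsed with H at 240° (5.9). Total 25.2 kJ/mol.
iPr at 180° is staggered. SH at 120° is gauche with iPr at 180° (5.2); OCH3 at 240° is gauche with iPr at 180° (3.6). Total 8.8 kJ/mol.
iPr at 240° is eclipsed. H at 0° is eclipsed with H at 0° (3.6); SH at 120° is eclipsed with H at 120° (6.8); OCH3 at 240° is eclipsed with iPr at 240° (12.7). Total 23.1 kJ/mol.
iPr at 300° is staggered. OCH3 at 240° is gauche with iPr at 300° (3.6). Total 3.6 kJ/mol.
The maximum (25.2 kJ/mol) occurs with iPr at 120°.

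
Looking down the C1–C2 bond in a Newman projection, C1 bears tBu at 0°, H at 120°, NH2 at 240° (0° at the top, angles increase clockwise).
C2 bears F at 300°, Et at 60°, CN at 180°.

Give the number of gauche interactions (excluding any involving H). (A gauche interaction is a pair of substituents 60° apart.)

Non-H gauche pairs: tBu(0°)/F(300°); tBu(0°)/Et(60°); NH2(240°)/F(300°); NH2(240°)/CN(180°) — 4 interactions.

4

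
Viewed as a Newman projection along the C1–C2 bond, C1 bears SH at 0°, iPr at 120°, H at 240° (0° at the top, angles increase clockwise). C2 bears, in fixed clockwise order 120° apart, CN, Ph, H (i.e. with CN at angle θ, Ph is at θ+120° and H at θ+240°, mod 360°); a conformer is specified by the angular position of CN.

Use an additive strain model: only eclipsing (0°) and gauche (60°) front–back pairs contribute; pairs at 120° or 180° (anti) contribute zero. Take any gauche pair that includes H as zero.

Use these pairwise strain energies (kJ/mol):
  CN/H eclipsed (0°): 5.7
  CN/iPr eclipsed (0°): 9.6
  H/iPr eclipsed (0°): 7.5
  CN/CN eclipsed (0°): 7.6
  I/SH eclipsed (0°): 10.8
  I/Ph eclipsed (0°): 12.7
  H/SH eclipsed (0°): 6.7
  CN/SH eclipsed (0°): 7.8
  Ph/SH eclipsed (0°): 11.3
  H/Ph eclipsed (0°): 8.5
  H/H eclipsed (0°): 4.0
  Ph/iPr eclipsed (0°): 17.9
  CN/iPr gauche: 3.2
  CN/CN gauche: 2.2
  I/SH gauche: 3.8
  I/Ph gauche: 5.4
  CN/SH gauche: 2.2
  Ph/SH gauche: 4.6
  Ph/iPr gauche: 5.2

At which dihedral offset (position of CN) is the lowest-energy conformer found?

CN at 0° (eclipsed): SH(0°)/CN(0°) eclipsed 7.8; iPr(120°)/Ph(120°) eclipsed 17.9; H(240°)/H(240°) eclipsed 4.0 → 29.7 kJ/mol.
CN at 60° (staggered): SH(0°)/CN(60°) gauche 2.2; iPr(120°)/CN(60°) gauche 3.2; iPr(120°)/Ph(180°) gauche 5.2 → 10.6 kJ/mol.
CN at 120° (eclipsed): SH(0°)/H(0°) eclipsed 6.7; iPr(120°)/CN(120°) eclipsed 9.6; H(240°)/Ph(240°) eclipsed 8.5 → 24.8 kJ/mol.
CN at 180° (staggered): SH(0°)/Ph(300°) gauche 4.6; iPr(120°)/CN(180°) gauche 3.2 → 7.8 kJ/mol.
CN at 240° (eclipsed): SH(0°)/Ph(0°) eclipsed 11.3; iPr(120°)/H(120°) eclipsed 7.5; H(240°)/CN(240°) eclipsed 5.7 → 24.5 kJ/mol.
CN at 300° (staggered): SH(0°)/CN(300°) gauche 2.2; SH(0°)/Ph(60°) gauche 4.6; iPr(120°)/Ph(60°) gauche 5.2 → 12.0 kJ/mol.
The minimum (7.8 kJ/mol) occurs with CN at 180°.

180°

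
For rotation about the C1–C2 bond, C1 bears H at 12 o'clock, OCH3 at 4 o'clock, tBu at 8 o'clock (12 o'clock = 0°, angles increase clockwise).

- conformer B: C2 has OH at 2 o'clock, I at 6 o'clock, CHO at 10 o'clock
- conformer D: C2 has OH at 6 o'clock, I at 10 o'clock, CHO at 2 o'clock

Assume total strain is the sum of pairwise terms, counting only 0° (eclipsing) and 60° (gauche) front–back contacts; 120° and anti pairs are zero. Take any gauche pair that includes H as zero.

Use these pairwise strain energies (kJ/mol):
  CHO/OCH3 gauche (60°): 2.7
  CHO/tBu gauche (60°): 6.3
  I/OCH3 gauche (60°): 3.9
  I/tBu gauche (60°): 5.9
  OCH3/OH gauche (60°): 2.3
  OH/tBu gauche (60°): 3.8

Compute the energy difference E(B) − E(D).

+3.7 kJ/mol

B (staggered): OCH3(120°)/OH(60°) gauche 2.3; OCH3(120°)/I(180°) gauche 3.9; tBu(240°)/I(180°) gauche 5.9; tBu(240°)/CHO(300°) gauche 6.3 → 18.4 kJ/mol.
D (staggered): OCH3(120°)/OH(180°) gauche 2.3; OCH3(120°)/CHO(60°) gauche 2.7; tBu(240°)/OH(180°) gauche 3.8; tBu(240°)/I(300°) gauche 5.9 → 14.7 kJ/mol.
E(B) − E(D) = 18.4 − 14.7 = +3.7 kJ/mol.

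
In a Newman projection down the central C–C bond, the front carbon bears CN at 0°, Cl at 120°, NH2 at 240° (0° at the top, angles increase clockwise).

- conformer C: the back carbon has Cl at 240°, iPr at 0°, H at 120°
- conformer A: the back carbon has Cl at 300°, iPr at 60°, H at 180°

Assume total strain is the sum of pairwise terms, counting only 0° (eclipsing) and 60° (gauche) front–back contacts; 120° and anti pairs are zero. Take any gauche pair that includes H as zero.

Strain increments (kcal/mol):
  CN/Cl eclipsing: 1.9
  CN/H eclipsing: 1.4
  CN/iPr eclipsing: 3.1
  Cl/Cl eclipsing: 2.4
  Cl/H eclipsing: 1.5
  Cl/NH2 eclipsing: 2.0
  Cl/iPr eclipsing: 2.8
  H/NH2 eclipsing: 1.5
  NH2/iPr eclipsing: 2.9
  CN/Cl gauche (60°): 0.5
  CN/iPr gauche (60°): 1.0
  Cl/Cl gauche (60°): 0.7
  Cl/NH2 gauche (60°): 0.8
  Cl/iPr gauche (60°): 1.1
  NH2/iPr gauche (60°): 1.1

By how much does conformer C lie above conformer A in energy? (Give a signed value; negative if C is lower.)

+3.2 kcal/mol

C is eclipsed. CN at 0° is eclipsed with iPr at 0° (3.1); Cl at 120° is eclipsed with H at 120° (1.5); NH2 at 240° is eclipsed with Cl at 240° (2.0). Total 6.6 kcal/mol.
A is staggered. CN at 0° is gauche with Cl at 300° (0.5); CN at 0° is gauche with iPr at 60° (1.0); Cl at 120° is gauche with iPr at 60° (1.1); NH2 at 240° is gauche with Cl at 300° (0.8). Total 3.4 kcal/mol.
E(C) − E(A) = 6.6 − 3.4 = +3.2 kcal/mol.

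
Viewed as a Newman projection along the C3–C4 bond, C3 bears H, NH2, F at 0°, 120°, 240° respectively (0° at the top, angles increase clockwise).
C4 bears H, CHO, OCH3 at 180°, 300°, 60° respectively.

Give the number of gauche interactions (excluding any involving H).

Non-H gauche pairs: NH2(120°)/OCH3(60°); F(240°)/CHO(300°) — 2 interactions.

2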